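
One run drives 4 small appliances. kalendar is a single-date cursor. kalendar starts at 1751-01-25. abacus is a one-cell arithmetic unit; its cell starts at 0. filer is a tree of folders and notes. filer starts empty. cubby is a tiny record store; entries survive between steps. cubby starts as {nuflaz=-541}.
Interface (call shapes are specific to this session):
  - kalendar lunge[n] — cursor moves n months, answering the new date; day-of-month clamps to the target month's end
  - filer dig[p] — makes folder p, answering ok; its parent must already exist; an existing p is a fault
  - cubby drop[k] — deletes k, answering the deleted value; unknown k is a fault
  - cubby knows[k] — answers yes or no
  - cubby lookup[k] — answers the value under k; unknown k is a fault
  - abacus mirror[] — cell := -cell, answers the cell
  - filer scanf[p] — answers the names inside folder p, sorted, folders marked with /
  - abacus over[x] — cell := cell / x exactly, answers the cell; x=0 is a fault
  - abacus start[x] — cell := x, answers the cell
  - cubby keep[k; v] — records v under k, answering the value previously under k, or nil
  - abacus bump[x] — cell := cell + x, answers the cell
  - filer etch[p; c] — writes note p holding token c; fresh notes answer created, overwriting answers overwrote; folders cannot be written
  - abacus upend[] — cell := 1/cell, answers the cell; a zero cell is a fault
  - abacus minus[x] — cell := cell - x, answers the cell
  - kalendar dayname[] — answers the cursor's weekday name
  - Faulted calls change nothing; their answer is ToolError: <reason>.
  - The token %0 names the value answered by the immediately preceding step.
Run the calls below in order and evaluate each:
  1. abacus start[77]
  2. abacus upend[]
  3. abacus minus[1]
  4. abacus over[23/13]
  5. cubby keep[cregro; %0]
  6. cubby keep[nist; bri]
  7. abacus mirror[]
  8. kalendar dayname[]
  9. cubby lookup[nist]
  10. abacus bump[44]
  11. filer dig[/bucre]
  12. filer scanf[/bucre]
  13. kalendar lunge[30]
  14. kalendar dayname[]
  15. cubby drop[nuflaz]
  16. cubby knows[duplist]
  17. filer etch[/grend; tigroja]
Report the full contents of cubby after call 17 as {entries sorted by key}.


==> abacus start(x: 77)
<== 77
==> abacus upend()
<== 1/77
==> abacus minus(x: 1)
<== -76/77
==> abacus over(x: 23/13)
<== -988/1771
==> cubby keep(k: cregro, v: %0)
<== nil
==> cubby keep(k: nist, v: bri)
<== nil
==> abacus mirror()
<== 988/1771
==> kalendar dayname()
<== Monday
==> cubby lookup(k: nist)
<== bri
==> abacus bump(x: 44)
<== 78912/1771
==> filer dig(p: /bucre)
<== ok
==> filer scanf(p: /bucre)
<== []
==> kalendar lunge(n: 30)
<== 1753-07-25
==> kalendar dayname()
<== Wednesday
==> cubby drop(k: nuflaz)
<== -541
==> cubby knows(k: duplist)
<== no
==> filer etch(p: /grend, c: tigroja)
<== created

Answer: {cregro=-988/1771, nist=bri}


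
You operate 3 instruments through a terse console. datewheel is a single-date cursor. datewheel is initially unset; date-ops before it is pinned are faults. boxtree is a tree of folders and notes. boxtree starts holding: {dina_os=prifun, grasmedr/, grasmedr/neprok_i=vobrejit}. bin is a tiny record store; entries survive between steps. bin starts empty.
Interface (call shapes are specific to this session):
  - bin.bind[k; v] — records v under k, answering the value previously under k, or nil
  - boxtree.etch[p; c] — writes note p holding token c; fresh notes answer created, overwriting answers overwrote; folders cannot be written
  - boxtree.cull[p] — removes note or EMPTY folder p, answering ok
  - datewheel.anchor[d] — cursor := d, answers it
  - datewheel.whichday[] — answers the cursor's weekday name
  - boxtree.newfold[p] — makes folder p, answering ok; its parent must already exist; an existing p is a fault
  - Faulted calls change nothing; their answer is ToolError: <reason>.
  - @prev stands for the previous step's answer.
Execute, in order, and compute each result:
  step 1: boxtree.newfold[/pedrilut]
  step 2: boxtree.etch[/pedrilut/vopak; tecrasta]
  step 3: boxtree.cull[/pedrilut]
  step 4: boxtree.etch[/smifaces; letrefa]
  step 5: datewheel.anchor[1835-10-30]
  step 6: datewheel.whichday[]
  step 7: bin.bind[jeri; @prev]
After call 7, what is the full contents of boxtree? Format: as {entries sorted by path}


Do: boxtree.newfold[p: /pedrilut]
See: ok
Do: boxtree.etch[p: /pedrilut/vopak; c: tecrasta]
See: created
Do: boxtree.cull[p: /pedrilut]
See: ToolError: not empty
Do: boxtree.etch[p: /smifaces; c: letrefa]
See: created
Do: datewheel.anchor[d: 1835-10-30]
See: 1835-10-30
Do: datewheel.whichday[]
See: Friday
Do: bin.bind[k: jeri; v: @prev]
See: nil

Answer: {dina_os=prifun, grasmedr/, grasmedr/neprok_i=vobrejit, pedrilut/, pedrilut/vopak=tecrasta, smifaces=letrefa}


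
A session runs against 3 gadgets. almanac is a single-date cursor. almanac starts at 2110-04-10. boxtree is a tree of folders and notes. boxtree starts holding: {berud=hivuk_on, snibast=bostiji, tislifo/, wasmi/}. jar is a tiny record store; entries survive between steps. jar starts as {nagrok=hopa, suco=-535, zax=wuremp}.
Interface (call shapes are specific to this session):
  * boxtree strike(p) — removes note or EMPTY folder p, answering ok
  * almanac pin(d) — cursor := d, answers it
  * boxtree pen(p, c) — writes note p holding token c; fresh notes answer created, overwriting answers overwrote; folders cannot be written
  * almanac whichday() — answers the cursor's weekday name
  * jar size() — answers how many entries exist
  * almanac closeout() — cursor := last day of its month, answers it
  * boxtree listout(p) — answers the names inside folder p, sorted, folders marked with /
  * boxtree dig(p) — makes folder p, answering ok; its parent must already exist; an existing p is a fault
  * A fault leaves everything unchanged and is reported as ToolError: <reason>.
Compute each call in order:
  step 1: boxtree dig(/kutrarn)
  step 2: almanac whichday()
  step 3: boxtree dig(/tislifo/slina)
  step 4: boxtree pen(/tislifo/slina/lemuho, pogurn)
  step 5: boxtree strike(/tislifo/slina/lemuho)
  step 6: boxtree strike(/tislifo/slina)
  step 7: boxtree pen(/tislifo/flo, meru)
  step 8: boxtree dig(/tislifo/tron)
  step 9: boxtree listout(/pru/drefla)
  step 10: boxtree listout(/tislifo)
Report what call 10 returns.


Answer: [flo, tron/]

Derivation:
[in] boxtree dig p→/kutrarn
  ok
[in] almanac whichday
  Thursday
[in] boxtree dig p→/tislifo/slina
  ok
[in] boxtree pen p→/tislifo/slina/lemuho c→pogurn
  created
[in] boxtree strike p→/tislifo/slina/lemuho
  ok
[in] boxtree strike p→/tislifo/slina
  ok
[in] boxtree pen p→/tislifo/flo c→meru
  created
[in] boxtree dig p→/tislifo/tron
  ok
[in] boxtree listout p→/pru/drefla
  ToolError: not found
[in] boxtree listout p→/tislifo
  [flo, tron/]


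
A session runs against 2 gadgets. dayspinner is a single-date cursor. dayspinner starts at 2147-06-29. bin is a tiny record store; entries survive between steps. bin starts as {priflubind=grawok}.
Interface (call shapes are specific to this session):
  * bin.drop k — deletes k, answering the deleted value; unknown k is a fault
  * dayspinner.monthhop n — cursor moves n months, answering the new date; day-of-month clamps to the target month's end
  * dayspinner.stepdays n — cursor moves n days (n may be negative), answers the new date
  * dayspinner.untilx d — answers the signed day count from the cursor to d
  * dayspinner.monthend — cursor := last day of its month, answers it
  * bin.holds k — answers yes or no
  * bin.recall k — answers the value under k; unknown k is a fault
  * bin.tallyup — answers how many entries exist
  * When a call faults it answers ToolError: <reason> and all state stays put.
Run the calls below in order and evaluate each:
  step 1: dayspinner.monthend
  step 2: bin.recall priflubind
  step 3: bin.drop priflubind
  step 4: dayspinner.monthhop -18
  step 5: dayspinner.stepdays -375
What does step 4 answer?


Step: dayspinner.monthend[]
Result: 2147-06-30
Step: bin.recall[k→priflubind]
Result: grawok
Step: bin.drop[k→priflubind]
Result: grawok
Step: dayspinner.monthhop[n→-18]
Result: 2145-12-30
Step: dayspinner.stepdays[n→-375]
Result: 2144-12-20

Answer: 2145-12-30


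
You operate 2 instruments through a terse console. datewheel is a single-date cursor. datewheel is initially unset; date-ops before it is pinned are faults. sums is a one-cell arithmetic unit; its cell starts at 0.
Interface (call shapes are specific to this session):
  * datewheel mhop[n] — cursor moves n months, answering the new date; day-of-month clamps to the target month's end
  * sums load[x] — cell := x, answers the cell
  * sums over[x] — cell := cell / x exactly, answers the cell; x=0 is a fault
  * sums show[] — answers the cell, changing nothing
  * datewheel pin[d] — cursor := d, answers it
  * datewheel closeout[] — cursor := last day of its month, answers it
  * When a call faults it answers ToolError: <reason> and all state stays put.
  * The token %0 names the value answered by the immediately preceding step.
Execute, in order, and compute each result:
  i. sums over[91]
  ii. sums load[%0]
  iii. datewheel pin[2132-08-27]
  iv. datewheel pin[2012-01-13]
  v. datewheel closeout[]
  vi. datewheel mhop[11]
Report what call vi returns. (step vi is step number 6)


> sums over x→91
:: 0
> sums load x→%0
:: 0
> datewheel pin d→2132-08-27
:: 2132-08-27
> datewheel pin d→2012-01-13
:: 2012-01-13
> datewheel closeout
:: 2012-01-31
> datewheel mhop n→11
:: 2012-12-31

Answer: 2012-12-31


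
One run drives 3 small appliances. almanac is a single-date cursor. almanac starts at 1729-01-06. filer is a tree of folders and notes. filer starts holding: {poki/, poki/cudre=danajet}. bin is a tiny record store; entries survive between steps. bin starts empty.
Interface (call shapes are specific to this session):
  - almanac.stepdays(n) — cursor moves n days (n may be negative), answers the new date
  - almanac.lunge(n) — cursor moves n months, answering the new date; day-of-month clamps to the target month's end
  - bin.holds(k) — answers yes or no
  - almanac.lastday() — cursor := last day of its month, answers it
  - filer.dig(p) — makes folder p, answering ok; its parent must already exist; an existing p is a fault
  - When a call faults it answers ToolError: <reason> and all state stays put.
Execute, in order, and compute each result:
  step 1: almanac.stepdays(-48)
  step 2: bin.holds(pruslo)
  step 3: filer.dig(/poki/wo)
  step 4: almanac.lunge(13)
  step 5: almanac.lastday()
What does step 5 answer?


% almanac.stepdays n=-48
:: 1728-11-19
% bin.holds k=pruslo
:: no
% filer.dig p=/poki/wo
:: ok
% almanac.lunge n=13
:: 1729-12-19
% almanac.lastday
:: 1729-12-31

Answer: 1729-12-31


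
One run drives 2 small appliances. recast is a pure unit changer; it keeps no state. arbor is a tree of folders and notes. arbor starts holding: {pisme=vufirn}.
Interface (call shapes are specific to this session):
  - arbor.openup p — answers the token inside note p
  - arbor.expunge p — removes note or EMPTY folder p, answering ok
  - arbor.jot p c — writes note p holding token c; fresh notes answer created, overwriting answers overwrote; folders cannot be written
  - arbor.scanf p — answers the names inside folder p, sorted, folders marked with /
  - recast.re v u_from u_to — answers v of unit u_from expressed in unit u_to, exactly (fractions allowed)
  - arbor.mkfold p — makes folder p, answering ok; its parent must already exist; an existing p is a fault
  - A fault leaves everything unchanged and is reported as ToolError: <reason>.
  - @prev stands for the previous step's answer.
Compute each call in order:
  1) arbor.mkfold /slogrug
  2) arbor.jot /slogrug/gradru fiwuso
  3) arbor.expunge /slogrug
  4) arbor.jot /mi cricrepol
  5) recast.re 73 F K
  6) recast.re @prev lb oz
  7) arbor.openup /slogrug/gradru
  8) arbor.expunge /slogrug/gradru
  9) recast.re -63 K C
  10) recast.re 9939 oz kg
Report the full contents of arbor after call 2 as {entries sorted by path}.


Do: mkfold[p→/slogrug]
See: ok
Do: jot[p→/slogrug/gradru; c→fiwuso]
See: created
Do: expunge[p→/slogrug]
See: ToolError: not empty
Do: jot[p→/mi; c→cricrepol]
See: created
Do: re[v→73; u_from→F; u_to→K]
See: 53267/180
Do: re[v→@prev; u_from→lb; u_to→oz]
See: 213068/45
Do: openup[p→/slogrug/gradru]
See: fiwuso
Do: expunge[p→/slogrug/gradru]
See: ok
Do: re[v→-63; u_from→K; u_to→C]
See: -6723/20
Do: re[v→9939; u_from→oz; u_to→kg]
See: 450825456543/1600000000

Answer: {pisme=vufirn, slogrug/, slogrug/gradru=fiwuso}


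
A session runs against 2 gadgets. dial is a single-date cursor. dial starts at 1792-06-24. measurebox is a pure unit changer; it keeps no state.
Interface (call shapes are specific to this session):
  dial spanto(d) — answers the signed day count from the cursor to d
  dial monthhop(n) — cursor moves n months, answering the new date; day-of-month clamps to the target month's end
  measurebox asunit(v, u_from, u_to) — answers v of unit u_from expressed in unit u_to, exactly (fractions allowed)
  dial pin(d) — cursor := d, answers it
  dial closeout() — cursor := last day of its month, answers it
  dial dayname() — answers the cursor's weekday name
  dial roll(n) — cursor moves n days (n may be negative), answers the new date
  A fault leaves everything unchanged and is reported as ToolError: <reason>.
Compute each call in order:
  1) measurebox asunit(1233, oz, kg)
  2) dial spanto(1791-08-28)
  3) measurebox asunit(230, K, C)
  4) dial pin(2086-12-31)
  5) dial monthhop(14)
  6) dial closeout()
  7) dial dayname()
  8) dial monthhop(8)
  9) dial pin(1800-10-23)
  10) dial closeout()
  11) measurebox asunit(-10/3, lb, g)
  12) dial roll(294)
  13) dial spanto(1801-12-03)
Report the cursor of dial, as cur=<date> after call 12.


Answer: cur=1801-08-21

Derivation:
// measurebox asunit(v='1233', u_from='oz', u_to='kg') => 55927939221/1600000000
// dial spanto(d='1791-08-28') => -301
// measurebox asunit(v='230', u_from='K', u_to='C') => -863/20
// dial pin(d='2086-12-31') => 2086-12-31
// dial monthhop(n='14') => 2088-02-29
// dial closeout() => 2088-02-29
// dial dayname() => Sunday
// dial monthhop(n='8') => 2088-10-29
// dial pin(d='1800-10-23') => 1800-10-23
// dial closeout() => 1800-10-31
// measurebox asunit(v='-10/3', u_from='lb', u_to='g') => -45359237/30000
// dial roll(n='294') => 1801-08-21
// dial spanto(d='1801-12-03') => 104


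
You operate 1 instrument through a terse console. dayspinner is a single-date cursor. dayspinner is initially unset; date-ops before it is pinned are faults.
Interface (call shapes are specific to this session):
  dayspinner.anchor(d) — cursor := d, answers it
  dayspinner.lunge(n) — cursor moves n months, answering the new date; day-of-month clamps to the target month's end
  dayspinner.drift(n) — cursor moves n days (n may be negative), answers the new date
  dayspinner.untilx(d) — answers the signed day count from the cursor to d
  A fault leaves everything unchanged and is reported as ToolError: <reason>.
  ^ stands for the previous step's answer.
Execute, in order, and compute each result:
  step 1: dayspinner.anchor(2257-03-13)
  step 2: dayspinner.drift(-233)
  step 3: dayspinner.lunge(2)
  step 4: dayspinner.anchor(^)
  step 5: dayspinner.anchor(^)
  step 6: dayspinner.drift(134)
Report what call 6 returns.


Answer: 2257-02-04

Derivation:
>> dayspinner.anchor(2257-03-13)
<< 2257-03-13
>> dayspinner.drift(-233)
<< 2256-07-23
>> dayspinner.lunge(2)
<< 2256-09-23
>> dayspinner.anchor(^)
<< 2256-09-23
>> dayspinner.anchor(^)
<< 2256-09-23
>> dayspinner.drift(134)
<< 2257-02-04


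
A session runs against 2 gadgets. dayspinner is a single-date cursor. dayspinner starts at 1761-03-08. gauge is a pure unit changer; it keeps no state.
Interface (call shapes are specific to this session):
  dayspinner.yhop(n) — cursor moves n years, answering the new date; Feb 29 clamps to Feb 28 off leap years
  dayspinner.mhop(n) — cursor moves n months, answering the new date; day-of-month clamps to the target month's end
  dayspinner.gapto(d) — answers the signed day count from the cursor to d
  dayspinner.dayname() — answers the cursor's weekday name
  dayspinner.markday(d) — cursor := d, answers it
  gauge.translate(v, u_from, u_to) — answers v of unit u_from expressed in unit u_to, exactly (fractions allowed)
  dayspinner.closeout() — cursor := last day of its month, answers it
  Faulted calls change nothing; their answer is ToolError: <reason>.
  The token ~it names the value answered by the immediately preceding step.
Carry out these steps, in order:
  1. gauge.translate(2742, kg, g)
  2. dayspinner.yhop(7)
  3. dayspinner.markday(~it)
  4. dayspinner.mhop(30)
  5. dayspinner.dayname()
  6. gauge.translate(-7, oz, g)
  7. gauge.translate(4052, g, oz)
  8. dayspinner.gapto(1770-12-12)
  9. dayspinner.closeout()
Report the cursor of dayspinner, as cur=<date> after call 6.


$ gauge.translate 2742 kg g
[out] 2742000
$ dayspinner.yhop 7
[out] 1768-03-08
$ dayspinner.markday ~it
[out] 1768-03-08
$ dayspinner.mhop 30
[out] 1770-09-08
$ dayspinner.dayname
[out] Saturday
$ gauge.translate -7 oz g
[out] -317514659/1600000
$ gauge.translate 4052 g oz
[out] 6483200000/45359237
$ dayspinner.gapto 1770-12-12
[out] 95
$ dayspinner.closeout
[out] 1770-09-30

Answer: cur=1770-09-08


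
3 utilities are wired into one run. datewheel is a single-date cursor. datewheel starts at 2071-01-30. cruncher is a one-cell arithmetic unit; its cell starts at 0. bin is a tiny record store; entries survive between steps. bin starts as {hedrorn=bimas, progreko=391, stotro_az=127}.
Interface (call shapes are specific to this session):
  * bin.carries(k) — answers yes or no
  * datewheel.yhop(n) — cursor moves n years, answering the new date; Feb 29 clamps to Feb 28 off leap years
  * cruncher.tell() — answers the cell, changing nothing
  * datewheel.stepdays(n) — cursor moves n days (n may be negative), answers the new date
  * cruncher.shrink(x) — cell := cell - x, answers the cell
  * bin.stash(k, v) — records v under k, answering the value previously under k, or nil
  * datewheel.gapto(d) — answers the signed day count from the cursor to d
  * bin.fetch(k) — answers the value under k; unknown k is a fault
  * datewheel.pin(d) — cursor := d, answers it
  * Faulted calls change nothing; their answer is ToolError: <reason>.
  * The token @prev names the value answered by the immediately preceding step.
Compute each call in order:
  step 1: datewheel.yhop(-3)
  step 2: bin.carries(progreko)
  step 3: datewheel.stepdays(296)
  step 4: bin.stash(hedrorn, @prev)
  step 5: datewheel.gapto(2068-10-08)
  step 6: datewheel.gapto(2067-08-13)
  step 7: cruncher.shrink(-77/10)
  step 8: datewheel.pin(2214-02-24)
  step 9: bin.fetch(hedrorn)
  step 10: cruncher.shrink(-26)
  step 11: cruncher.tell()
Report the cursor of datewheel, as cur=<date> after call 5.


Answer: cur=2068-11-21

Derivation:
==> datewheel.yhop(n='-3')
<== 2068-01-30
==> bin.carries(k='progreko')
<== yes
==> datewheel.stepdays(n='296')
<== 2068-11-21
==> bin.stash(k='hedrorn', v='@prev')
<== bimas
==> datewheel.gapto(d='2068-10-08')
<== -44
==> datewheel.gapto(d='2067-08-13')
<== -466
==> cruncher.shrink(x='-77/10')
<== 77/10
==> datewheel.pin(d='2214-02-24')
<== 2214-02-24
==> bin.fetch(k='hedrorn')
<== 2068-11-21
==> cruncher.shrink(x='-26')
<== 337/10
==> cruncher.tell()
<== 337/10


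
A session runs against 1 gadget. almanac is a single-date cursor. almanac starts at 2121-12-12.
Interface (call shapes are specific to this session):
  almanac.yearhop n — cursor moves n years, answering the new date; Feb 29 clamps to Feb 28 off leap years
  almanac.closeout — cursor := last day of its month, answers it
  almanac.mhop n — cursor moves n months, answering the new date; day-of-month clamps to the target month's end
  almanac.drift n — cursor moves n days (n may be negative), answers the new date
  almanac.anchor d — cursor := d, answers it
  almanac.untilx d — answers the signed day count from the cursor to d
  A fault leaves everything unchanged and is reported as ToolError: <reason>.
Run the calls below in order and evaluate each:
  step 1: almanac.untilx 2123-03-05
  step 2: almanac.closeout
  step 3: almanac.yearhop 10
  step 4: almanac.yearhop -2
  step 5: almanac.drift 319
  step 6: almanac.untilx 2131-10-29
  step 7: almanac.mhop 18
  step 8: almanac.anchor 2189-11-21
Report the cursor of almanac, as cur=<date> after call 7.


Answer: cur=2132-05-15

Derivation:
-> almanac.untilx(d='2123-03-05')
<- 448
-> almanac.closeout()
<- 2121-12-31
-> almanac.yearhop(n='10')
<- 2131-12-31
-> almanac.yearhop(n='-2')
<- 2129-12-31
-> almanac.drift(n='319')
<- 2130-11-15
-> almanac.untilx(d='2131-10-29')
<- 348
-> almanac.mhop(n='18')
<- 2132-05-15
-> almanac.anchor(d='2189-11-21')
<- 2189-11-21


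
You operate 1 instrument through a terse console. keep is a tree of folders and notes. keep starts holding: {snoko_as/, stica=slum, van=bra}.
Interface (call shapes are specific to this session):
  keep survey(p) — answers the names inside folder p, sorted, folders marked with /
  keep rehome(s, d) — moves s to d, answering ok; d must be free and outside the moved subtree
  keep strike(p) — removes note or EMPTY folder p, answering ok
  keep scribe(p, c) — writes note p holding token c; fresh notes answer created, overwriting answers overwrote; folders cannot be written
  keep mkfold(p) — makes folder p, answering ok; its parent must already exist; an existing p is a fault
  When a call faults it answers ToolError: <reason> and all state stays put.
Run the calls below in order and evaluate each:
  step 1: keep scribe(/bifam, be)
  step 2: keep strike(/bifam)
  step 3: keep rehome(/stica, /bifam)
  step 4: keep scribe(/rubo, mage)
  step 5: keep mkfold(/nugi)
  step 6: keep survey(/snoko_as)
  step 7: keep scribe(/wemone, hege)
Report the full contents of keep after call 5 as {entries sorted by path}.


Answer: {bifam=slum, nugi/, rubo=mage, snoko_as/, van=bra}

Derivation:
~$ keep scribe p→/bifam c→be
  created
~$ keep strike p→/bifam
  ok
~$ keep rehome s→/stica d→/bifam
  ok
~$ keep scribe p→/rubo c→mage
  created
~$ keep mkfold p→/nugi
  ok
~$ keep survey p→/snoko_as
  []
~$ keep scribe p→/wemone c→hege
  created


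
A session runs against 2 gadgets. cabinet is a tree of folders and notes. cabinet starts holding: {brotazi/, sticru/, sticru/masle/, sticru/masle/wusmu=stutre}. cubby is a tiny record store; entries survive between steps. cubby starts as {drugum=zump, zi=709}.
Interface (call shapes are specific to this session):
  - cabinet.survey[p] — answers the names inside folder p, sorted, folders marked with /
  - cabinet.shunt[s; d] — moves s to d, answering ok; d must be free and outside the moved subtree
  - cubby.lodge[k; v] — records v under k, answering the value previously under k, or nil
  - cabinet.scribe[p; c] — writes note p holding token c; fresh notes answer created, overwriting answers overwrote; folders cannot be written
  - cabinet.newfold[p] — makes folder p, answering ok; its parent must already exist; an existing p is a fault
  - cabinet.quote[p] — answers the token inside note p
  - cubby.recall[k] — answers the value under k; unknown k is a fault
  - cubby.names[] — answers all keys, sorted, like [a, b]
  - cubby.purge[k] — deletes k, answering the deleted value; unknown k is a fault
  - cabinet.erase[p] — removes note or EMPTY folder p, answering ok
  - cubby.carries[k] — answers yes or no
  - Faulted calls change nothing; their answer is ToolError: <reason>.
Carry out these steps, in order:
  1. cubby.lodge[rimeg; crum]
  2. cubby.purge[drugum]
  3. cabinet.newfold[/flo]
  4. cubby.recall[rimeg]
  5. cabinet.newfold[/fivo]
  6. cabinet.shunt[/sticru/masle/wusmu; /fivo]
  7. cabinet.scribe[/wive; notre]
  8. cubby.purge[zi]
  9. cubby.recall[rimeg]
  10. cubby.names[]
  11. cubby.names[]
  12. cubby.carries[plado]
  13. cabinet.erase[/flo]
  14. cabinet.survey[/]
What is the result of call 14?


Now I run lodge using rimeg, crum, and get nil.
Next I call purge using drugum, giving zump.
I invoke newfold using /flo, and observe ok.
I try recall using rimeg, and observe crum.
I try newfold using /fivo, and observe ok.
Now I run shunt using /sticru/masle/wusmu, /fivo, → ToolError: exists.
Invoking scribe using /wive, notre: created.
I run purge using zi, yielding 709.
Using recall using rimeg, which returns crum.
Calling names(), and get [rimeg].
Then names(), giving [rimeg].
I use carries using plado, which returns no.
Then erase using /flo, yielding ok.
I call survey using /, and get [brotazi/, fivo/, sticru/, wive].

Answer: [brotazi/, fivo/, sticru/, wive]


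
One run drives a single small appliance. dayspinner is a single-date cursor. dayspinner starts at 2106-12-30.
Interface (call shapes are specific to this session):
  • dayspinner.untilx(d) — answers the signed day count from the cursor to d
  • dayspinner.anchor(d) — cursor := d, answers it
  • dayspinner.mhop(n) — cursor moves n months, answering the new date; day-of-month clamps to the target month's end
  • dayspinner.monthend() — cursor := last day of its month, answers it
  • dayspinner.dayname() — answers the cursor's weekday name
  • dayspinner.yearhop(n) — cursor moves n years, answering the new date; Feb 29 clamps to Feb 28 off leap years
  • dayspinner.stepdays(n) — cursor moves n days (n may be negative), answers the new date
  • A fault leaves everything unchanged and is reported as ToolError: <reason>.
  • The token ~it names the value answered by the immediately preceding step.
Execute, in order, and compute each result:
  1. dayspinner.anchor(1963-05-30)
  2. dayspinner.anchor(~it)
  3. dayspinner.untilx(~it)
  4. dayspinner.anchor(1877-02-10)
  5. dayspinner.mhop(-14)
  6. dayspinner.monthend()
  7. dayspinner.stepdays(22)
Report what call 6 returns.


% 1. dayspinner.anchor(d: 1963-05-30) -> 1963-05-30
% 2. dayspinner.anchor(d: ~it) -> 1963-05-30
% 3. dayspinner.untilx(d: ~it) -> 0
% 4. dayspinner.anchor(d: 1877-02-10) -> 1877-02-10
% 5. dayspinner.mhop(n: -14) -> 1875-12-10
% 6. dayspinner.monthend() -> 1875-12-31
% 7. dayspinner.stepdays(n: 22) -> 1876-01-22

Answer: 1875-12-31


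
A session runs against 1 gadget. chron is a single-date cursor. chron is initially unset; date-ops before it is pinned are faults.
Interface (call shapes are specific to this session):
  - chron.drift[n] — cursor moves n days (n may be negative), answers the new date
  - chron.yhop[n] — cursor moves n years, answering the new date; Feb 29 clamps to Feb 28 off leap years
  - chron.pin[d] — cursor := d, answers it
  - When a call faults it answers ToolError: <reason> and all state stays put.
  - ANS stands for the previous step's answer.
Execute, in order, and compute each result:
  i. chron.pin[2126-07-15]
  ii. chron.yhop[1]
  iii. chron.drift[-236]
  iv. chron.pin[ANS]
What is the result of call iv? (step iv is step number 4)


Answer: 2126-11-21

Derivation:
-> chron.pin(d: 2126-07-15)
<- 2126-07-15
-> chron.yhop(n: 1)
<- 2127-07-15
-> chron.drift(n: -236)
<- 2126-11-21
-> chron.pin(d: ANS)
<- 2126-11-21


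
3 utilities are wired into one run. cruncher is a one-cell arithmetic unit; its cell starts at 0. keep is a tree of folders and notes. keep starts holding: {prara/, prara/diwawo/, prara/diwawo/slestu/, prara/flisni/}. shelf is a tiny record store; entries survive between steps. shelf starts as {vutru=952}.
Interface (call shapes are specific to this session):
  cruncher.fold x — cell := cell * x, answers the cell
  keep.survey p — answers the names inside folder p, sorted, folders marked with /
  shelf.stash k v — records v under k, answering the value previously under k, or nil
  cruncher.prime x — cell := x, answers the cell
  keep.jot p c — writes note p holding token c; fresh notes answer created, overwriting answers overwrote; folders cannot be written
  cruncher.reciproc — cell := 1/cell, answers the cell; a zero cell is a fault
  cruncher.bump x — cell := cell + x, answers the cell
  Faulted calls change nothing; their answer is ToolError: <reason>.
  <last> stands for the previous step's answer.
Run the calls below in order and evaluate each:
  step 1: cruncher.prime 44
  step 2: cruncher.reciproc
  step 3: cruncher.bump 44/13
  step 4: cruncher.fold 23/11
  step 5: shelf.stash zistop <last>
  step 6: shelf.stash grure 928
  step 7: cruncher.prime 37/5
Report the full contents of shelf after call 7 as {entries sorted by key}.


Answer: {grure=928, vutru=952, zistop=44827/6292}

Derivation:
Invoking cruncher.prime(x='44'), yielding 44.
I try cruncher.reciproc(), yielding 1/44.
Using cruncher.bump(x='44/13'), and observe 1949/572.
Now I run cruncher.fold(x='23/11'), yielding 44827/6292.
Calling shelf.stash(k='zistop', v='<last>'), and get nil.
Invoking shelf.stash(k='grure', v='928'), which returns nil.
Calling cruncher.prime(x='37/5'), and get 37/5.


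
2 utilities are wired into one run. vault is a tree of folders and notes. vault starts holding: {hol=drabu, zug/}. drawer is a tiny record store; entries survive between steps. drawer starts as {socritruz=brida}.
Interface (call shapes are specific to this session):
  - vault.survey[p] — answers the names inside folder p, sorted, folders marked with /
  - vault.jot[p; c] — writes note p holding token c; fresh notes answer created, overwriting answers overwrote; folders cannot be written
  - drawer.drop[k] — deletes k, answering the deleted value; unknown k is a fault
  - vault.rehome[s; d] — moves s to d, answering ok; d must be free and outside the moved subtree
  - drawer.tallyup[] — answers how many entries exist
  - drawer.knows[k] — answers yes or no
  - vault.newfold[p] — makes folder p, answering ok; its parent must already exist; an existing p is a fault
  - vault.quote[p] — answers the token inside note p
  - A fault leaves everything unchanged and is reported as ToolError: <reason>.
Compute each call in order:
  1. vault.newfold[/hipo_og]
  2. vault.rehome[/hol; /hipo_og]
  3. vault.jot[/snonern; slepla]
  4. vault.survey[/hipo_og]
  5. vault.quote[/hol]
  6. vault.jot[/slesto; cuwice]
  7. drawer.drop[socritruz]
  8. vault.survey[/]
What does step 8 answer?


Step: vault.newfold[p='/hipo_og']
Result: ok
Step: vault.rehome[s='/hol'; d='/hipo_og']
Result: ToolError: exists
Step: vault.jot[p='/snonern'; c='slepla']
Result: created
Step: vault.survey[p='/hipo_og']
Result: []
Step: vault.quote[p='/hol']
Result: drabu
Step: vault.jot[p='/slesto'; c='cuwice']
Result: created
Step: drawer.drop[k='socritruz']
Result: brida
Step: vault.survey[p='/']
Result: [hipo_og/, hol, slesto, snonern, zug/]

Answer: [hipo_og/, hol, slesto, snonern, zug/]


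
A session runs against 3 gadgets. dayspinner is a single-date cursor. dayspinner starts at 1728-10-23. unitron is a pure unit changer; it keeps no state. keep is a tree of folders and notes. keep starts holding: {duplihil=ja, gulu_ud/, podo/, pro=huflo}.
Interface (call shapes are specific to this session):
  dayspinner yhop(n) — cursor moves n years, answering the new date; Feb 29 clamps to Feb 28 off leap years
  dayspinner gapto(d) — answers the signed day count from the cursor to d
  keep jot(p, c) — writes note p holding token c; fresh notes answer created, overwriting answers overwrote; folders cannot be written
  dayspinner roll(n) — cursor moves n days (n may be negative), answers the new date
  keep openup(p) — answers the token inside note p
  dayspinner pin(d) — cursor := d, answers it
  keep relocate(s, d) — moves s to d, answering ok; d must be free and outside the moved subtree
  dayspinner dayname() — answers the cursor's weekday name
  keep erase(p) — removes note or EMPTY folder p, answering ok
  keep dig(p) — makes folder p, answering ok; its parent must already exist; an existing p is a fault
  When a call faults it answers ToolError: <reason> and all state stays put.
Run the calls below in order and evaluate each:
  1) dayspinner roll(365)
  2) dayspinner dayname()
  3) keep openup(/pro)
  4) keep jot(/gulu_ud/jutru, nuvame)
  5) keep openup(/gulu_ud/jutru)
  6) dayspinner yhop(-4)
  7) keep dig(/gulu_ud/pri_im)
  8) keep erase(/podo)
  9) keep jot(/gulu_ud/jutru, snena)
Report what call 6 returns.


>>> dayspinner roll n=365
:: 1729-10-23
>>> dayspinner dayname
:: Sunday
>>> keep openup p=/pro
:: huflo
>>> keep jot p=/gulu_ud/jutru c=nuvame
:: created
>>> keep openup p=/gulu_ud/jutru
:: nuvame
>>> dayspinner yhop n=-4
:: 1725-10-23
>>> keep dig p=/gulu_ud/pri_im
:: ok
>>> keep erase p=/podo
:: ok
>>> keep jot p=/gulu_ud/jutru c=snena
:: overwrote

Answer: 1725-10-23


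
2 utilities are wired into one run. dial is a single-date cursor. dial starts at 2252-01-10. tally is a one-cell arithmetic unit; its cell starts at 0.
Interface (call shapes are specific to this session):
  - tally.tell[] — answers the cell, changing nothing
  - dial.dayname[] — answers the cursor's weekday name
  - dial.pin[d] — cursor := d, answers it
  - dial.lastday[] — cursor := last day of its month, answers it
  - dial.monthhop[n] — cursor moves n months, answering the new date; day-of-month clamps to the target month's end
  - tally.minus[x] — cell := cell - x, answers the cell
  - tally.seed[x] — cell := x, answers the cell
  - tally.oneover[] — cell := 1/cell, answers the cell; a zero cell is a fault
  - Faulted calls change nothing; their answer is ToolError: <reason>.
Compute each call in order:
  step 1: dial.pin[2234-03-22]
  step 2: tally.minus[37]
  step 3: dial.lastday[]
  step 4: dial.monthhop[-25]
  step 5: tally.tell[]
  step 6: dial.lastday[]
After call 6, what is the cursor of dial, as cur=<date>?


Answer: cur=2232-02-29

Derivation:
I call dial.pin passing d=2234-03-22: 2234-03-22.
I run tally.minus passing x=37, which returns -37.
Next I call dial.lastday, yielding 2234-03-31.
Now I run dial.monthhop passing n=-25, and see 2232-02-29.
Calling tally.tell(), and get -37.
I use dial.lastday, → 2232-02-29.


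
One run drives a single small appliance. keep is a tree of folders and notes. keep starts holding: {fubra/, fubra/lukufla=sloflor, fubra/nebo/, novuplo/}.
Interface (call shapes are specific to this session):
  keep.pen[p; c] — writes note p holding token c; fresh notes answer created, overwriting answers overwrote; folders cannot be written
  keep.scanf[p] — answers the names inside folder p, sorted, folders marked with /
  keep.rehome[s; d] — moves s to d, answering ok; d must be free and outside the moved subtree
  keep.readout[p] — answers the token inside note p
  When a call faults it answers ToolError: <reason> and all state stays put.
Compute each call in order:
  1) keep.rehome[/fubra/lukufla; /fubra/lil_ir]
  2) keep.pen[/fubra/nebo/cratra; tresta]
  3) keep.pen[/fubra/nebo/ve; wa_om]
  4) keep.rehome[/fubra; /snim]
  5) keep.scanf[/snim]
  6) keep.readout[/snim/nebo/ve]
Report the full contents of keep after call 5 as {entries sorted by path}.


Answer: {novuplo/, snim/, snim/lil_ir=sloflor, snim/nebo/, snim/nebo/cratra=tresta, snim/nebo/ve=wa_om}

Derivation:
;; 1. keep.rehome(s=/fubra/lukufla, d=/fubra/lil_ir) ~> ok
;; 2. keep.pen(p=/fubra/nebo/cratra, c=tresta) ~> created
;; 3. keep.pen(p=/fubra/nebo/ve, c=wa_om) ~> created
;; 4. keep.rehome(s=/fubra, d=/snim) ~> ok
;; 5. keep.scanf(p=/snim) ~> [lil_ir, nebo/]
;; 6. keep.readout(p=/snim/nebo/ve) ~> wa_om


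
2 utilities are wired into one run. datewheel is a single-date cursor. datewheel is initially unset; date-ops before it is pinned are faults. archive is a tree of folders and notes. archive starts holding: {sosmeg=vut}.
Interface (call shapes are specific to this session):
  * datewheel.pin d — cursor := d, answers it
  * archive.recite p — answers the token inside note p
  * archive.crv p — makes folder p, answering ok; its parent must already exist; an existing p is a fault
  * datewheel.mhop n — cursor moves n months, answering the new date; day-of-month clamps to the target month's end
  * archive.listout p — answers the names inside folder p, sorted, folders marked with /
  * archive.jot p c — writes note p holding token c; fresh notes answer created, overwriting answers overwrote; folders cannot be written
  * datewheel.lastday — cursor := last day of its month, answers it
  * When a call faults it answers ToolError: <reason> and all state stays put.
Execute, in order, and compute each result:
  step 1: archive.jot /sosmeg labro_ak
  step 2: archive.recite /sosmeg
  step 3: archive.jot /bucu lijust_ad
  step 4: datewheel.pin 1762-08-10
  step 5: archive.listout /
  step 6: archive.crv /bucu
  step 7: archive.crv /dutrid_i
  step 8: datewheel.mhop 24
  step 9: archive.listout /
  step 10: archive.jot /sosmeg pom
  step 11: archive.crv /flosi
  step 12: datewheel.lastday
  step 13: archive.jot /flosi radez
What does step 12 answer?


[in] archive.jot /sosmeg labro_ak
  overwrote
[in] archive.recite /sosmeg
  labro_ak
[in] archive.jot /bucu lijust_ad
  created
[in] datewheel.pin 1762-08-10
  1762-08-10
[in] archive.listout /
  [bucu, sosmeg]
[in] archive.crv /bucu
  ToolError: exists
[in] archive.crv /dutrid_i
  ok
[in] datewheel.mhop 24
  1764-08-10
[in] archive.listout /
  [bucu, dutrid_i/, sosmeg]
[in] archive.jot /sosmeg pom
  overwrote
[in] archive.crv /flosi
  ok
[in] datewheel.lastday
  1764-08-31
[in] archive.jot /flosi radez
  ToolError: is a directory

Answer: 1764-08-31


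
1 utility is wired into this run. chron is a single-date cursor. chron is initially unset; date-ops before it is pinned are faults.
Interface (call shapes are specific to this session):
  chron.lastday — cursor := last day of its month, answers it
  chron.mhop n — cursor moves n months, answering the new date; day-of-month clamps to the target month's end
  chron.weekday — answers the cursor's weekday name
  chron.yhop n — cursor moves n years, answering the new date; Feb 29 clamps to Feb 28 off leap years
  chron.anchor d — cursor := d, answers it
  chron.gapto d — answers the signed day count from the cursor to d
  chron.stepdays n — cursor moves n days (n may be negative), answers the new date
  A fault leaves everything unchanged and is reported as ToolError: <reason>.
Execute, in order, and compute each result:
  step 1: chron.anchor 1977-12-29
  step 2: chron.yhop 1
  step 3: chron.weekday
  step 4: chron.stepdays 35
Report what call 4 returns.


-> chron.anchor(d='1977-12-29')
<- 1977-12-29
-> chron.yhop(n='1')
<- 1978-12-29
-> chron.weekday()
<- Friday
-> chron.stepdays(n='35')
<- 1979-02-02

Answer: 1979-02-02


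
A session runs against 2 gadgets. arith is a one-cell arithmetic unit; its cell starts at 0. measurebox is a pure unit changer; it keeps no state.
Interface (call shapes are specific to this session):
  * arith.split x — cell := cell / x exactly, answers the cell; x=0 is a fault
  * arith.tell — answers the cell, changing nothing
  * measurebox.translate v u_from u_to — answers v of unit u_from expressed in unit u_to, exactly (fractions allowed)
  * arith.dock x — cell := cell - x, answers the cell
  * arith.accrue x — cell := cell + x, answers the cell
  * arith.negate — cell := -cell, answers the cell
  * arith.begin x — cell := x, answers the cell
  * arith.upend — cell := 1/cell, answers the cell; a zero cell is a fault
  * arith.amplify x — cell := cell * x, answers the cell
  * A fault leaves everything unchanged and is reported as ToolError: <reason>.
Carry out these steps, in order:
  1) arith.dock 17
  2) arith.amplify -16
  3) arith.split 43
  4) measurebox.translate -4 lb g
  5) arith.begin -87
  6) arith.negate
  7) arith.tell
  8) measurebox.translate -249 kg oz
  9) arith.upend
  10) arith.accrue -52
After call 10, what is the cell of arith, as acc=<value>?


> arith.dock x: 17
:: -17
> arith.amplify x: -16
:: 272
> arith.split x: 43
:: 272/43
> measurebox.translate v: -4 u_from: lb u_to: g
:: -45359237/25000
> arith.begin x: -87
:: -87
> arith.negate
:: 87
> arith.tell
:: 87
> measurebox.translate v: -249 u_from: kg u_to: oz
:: -398400000000/45359237
> arith.upend
:: 1/87
> arith.accrue x: -52
:: -4523/87

Answer: acc=-4523/87
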